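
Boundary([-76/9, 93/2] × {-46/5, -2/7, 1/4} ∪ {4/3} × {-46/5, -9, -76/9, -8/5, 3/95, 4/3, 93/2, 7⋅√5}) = ([-76/9, 93/2] × {-46/5, -2/7, 1/4}) ∪ ({4/3} × {-46/5, -9, -76/9, -8/5, 3/95, 4/3, 93/2, 7⋅√5})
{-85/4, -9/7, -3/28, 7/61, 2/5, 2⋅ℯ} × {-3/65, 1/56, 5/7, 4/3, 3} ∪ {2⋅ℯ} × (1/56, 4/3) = ({2⋅ℯ} × (1/56, 4/3)) ∪ ({-85/4, -9/7, -3/28, 7/61, 2/5, 2⋅ℯ} × {-3/65, 1/56, 5/7, 4/3, 3})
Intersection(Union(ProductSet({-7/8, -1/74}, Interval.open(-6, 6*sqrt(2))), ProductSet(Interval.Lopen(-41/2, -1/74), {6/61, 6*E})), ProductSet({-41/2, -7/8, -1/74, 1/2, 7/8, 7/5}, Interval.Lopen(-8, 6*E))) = ProductSet({-7/8, -1/74}, Union({6*E}, Interval.open(-6, 6*sqrt(2))))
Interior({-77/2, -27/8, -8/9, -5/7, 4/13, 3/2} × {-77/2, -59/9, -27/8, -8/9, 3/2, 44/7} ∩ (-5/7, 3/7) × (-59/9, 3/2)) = ∅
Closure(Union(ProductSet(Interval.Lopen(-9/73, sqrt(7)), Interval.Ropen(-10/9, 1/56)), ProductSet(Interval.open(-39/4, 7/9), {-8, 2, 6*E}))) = Union(ProductSet({-9/73, sqrt(7)}, Interval(-10/9, 1/56)), ProductSet(Interval(-39/4, 7/9), {-8, 2, 6*E}), ProductSet(Interval(-9/73, sqrt(7)), {-10/9, 1/56}), ProductSet(Interval.Lopen(-9/73, sqrt(7)), Interval.Ropen(-10/9, 1/56)))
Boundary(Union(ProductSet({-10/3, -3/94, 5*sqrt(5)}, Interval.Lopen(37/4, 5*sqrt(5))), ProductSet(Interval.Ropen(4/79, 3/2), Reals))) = Union(ProductSet({4/79, 3/2}, Reals), ProductSet({-10/3, -3/94, 5*sqrt(5)}, Interval(37/4, 5*sqrt(5))))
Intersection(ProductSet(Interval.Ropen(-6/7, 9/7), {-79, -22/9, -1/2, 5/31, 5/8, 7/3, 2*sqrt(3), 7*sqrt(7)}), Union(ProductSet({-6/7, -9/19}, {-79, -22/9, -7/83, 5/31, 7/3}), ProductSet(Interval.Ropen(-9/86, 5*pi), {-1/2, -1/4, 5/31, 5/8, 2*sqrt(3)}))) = Union(ProductSet({-6/7, -9/19}, {-79, -22/9, 5/31, 7/3}), ProductSet(Interval.Ropen(-9/86, 9/7), {-1/2, 5/31, 5/8, 2*sqrt(3)}))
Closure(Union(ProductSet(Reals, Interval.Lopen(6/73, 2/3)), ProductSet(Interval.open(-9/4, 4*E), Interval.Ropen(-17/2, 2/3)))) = Union(ProductSet({-9/4, 4*E}, Union({2/3}, Interval(-17/2, 6/73))), ProductSet(Interval(-9/4, 4*E), {-17/2, 2/3}), ProductSet(Interval.open(-9/4, 4*E), Interval.Ropen(-17/2, 2/3)), ProductSet(Reals, Interval.Lopen(6/73, 2/3)), ProductSet(Union(Interval(-oo, -9/4), Interval(4*E, oo)), {6/73, 2/3}))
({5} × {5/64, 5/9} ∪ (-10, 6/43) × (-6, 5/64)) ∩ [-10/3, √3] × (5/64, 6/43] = ∅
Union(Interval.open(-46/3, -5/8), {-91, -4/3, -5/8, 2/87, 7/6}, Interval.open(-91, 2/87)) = Union({7/6}, Interval(-91, 2/87))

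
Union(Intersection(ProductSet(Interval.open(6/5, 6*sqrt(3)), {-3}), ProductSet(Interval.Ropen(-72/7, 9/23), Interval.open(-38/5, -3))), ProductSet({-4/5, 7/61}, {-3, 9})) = ProductSet({-4/5, 7/61}, {-3, 9})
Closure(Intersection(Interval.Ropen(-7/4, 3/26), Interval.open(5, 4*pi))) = EmptySet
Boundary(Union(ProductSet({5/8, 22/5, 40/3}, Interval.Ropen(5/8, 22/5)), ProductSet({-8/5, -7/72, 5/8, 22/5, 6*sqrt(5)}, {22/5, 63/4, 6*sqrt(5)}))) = Union(ProductSet({5/8, 22/5, 40/3}, Interval(5/8, 22/5)), ProductSet({-8/5, -7/72, 5/8, 22/5, 6*sqrt(5)}, {22/5, 63/4, 6*sqrt(5)}))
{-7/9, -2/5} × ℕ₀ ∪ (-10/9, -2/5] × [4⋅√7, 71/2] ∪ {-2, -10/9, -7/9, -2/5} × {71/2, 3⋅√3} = ({-7/9, -2/5} × ℕ₀) ∪ ({-2, -10/9, -7/9, -2/5} × {71/2, 3⋅√3}) ∪ ((-10/9, -2/5] × [4⋅√7, 71/2])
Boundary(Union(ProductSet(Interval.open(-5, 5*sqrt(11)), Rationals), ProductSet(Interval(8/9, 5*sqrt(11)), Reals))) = ProductSet(Union({5*sqrt(11)}, Interval(-5, 8/9)), Reals)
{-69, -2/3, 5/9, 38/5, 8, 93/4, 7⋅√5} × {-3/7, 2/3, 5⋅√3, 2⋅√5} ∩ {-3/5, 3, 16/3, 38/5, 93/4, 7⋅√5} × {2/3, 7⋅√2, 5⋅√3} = {38/5, 93/4, 7⋅√5} × {2/3, 5⋅√3}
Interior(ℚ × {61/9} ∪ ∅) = ∅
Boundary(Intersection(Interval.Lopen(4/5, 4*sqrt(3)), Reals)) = {4/5, 4*sqrt(3)}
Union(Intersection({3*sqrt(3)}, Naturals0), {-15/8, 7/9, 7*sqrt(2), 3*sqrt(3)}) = {-15/8, 7/9, 7*sqrt(2), 3*sqrt(3)}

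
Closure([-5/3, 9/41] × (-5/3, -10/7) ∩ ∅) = ∅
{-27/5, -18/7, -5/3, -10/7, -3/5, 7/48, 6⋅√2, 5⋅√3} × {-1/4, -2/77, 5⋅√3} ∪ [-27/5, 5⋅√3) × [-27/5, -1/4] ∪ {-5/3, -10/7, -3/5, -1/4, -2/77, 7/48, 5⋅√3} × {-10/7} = ({-5/3, -10/7, -3/5, -1/4, -2/77, 7/48, 5⋅√3} × {-10/7}) ∪ ([-27/5, 5⋅√3) × [-27/5, -1/4]) ∪ ({-27/5, -18/7, -5/3, -10/7, -3/5, 7/48, 6⋅√2, 5⋅√3} × {-1/4, -2/77, 5⋅√3})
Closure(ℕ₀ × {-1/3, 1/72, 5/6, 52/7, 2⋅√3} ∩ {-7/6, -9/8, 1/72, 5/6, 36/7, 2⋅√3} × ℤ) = ∅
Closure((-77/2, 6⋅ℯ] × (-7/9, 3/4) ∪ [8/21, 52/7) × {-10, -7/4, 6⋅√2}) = ({-77/2, 6⋅ℯ} × [-7/9, 3/4]) ∪ ([-77/2, 6⋅ℯ] × {-7/9, 3/4}) ∪ ((-77/2, 6⋅ℯ] × (-7/9, 3/4)) ∪ ([8/21, 52/7] × {-10, -7/4, 6⋅√2})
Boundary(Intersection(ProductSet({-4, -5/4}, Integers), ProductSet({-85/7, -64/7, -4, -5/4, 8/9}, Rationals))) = ProductSet({-4, -5/4}, Integers)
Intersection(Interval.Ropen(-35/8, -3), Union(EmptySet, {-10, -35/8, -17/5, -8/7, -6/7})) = {-35/8, -17/5}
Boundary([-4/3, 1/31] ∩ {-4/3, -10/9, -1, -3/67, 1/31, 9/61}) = {-4/3, -10/9, -1, -3/67, 1/31}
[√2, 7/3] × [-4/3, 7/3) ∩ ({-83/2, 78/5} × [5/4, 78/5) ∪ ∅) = ∅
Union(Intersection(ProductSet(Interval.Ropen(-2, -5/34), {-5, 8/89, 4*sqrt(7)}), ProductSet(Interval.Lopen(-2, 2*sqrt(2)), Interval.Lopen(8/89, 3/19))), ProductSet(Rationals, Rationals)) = ProductSet(Rationals, Rationals)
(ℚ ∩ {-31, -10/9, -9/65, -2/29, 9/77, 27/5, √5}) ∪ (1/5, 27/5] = {-31, -10/9, -9/65, -2/29, 9/77} ∪ (1/5, 27/5]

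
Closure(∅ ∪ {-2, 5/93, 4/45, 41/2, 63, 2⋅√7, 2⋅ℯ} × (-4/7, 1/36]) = {-2, 5/93, 4/45, 41/2, 63, 2⋅√7, 2⋅ℯ} × [-4/7, 1/36]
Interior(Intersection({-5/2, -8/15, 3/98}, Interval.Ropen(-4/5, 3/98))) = EmptySet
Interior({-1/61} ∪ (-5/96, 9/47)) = (-5/96, 9/47)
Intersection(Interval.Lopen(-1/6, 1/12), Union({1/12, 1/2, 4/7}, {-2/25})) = {-2/25, 1/12}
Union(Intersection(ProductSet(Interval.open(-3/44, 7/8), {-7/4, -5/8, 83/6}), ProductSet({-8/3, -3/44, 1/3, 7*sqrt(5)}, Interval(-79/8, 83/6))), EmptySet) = ProductSet({1/3}, {-7/4, -5/8, 83/6})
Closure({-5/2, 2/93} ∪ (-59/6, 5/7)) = [-59/6, 5/7]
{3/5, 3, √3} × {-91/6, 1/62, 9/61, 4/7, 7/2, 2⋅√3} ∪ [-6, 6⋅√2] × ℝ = [-6, 6⋅√2] × ℝ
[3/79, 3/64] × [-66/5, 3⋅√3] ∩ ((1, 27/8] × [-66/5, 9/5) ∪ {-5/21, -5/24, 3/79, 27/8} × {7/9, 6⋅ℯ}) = {3/79} × {7/9}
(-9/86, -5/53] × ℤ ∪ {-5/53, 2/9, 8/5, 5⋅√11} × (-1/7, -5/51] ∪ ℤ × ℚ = (ℤ × ℚ) ∪ ((-9/86, -5/53] × ℤ) ∪ ({-5/53, 2/9, 8/5, 5⋅√11} × (-1/7, -5/51])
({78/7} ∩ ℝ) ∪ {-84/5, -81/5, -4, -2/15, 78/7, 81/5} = {-84/5, -81/5, -4, -2/15, 78/7, 81/5}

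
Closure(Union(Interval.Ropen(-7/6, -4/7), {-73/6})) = Union({-73/6}, Interval(-7/6, -4/7))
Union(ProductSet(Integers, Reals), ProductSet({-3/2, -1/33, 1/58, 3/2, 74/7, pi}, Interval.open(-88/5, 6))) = Union(ProductSet({-3/2, -1/33, 1/58, 3/2, 74/7, pi}, Interval.open(-88/5, 6)), ProductSet(Integers, Reals))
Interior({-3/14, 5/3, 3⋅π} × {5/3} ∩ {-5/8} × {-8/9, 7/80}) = ∅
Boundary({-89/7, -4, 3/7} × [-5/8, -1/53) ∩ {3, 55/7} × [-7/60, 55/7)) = ∅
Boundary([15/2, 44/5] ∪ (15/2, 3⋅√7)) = {15/2, 44/5}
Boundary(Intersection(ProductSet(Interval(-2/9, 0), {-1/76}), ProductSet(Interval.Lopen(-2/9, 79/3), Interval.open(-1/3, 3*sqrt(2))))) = ProductSet(Interval(-2/9, 0), {-1/76})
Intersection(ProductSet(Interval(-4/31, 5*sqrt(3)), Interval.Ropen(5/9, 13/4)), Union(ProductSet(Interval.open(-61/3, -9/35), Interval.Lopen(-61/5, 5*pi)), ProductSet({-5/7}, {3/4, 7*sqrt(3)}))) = EmptySet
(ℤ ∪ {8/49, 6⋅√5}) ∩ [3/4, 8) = {1, 2, …, 7}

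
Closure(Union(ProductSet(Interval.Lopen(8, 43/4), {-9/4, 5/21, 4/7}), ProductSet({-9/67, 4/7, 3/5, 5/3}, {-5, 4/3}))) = Union(ProductSet({-9/67, 4/7, 3/5, 5/3}, {-5, 4/3}), ProductSet(Interval(8, 43/4), {-9/4, 5/21, 4/7}))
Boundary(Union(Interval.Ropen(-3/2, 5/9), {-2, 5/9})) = {-2, -3/2, 5/9}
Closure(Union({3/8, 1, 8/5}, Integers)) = Union({3/8, 8/5}, Integers)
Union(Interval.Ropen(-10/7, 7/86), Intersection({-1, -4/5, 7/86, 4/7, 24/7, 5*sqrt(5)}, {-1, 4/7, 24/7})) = Union({4/7, 24/7}, Interval.Ropen(-10/7, 7/86))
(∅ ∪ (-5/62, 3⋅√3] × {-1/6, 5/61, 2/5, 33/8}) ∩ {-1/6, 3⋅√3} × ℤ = ∅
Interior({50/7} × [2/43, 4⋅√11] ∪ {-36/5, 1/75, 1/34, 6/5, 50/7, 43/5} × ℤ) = ∅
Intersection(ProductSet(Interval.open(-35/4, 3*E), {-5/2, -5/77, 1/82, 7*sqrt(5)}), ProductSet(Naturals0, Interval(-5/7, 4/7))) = ProductSet(Range(0, 9, 1), {-5/77, 1/82})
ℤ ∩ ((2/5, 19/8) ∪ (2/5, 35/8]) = {1, 2, 3, 4}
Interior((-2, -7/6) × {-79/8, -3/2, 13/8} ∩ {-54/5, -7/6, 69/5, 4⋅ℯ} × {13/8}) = ∅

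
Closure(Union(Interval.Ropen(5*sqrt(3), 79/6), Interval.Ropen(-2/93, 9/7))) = Union(Interval(-2/93, 9/7), Interval(5*sqrt(3), 79/6))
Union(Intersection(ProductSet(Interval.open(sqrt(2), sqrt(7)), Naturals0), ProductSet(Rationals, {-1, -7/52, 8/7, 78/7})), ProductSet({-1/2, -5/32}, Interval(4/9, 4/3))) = ProductSet({-1/2, -5/32}, Interval(4/9, 4/3))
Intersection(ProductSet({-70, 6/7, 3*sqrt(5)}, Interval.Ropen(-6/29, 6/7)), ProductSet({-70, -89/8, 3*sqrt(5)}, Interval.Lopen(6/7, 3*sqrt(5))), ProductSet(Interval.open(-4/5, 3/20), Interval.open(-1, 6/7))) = EmptySet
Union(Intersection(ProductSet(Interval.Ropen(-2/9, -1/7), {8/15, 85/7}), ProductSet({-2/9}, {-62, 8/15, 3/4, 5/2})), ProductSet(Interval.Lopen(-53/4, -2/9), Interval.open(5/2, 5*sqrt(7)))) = Union(ProductSet({-2/9}, {8/15}), ProductSet(Interval.Lopen(-53/4, -2/9), Interval.open(5/2, 5*sqrt(7))))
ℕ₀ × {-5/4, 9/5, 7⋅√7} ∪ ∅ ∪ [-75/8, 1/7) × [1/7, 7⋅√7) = (ℕ₀ × {-5/4, 9/5, 7⋅√7}) ∪ ([-75/8, 1/7) × [1/7, 7⋅√7))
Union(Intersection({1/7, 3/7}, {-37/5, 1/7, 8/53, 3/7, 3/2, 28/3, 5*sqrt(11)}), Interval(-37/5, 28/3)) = Interval(-37/5, 28/3)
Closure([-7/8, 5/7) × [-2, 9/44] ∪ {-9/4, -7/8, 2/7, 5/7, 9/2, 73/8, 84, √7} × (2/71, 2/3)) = ([-7/8, 5/7] × [-2, 9/44]) ∪ ({-9/4, -7/8, 5/7, 9/2, 73/8, 84, √7} × [2/71, 2/3]) ∪ ({-9/4, -7/8, 2/7, 5/7, 9/2, 73/8, 84, √7} × (2/71, 2/3])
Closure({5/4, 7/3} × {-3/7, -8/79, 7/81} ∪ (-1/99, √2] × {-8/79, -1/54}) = ({5/4, 7/3} × {-3/7, -8/79, 7/81}) ∪ ([-1/99, √2] × {-8/79, -1/54})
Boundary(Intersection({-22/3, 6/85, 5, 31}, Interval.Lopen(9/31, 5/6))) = EmptySet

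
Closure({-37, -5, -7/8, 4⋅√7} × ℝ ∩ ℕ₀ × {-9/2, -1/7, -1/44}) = ∅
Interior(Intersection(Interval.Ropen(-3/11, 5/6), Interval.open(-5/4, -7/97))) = Interval.open(-3/11, -7/97)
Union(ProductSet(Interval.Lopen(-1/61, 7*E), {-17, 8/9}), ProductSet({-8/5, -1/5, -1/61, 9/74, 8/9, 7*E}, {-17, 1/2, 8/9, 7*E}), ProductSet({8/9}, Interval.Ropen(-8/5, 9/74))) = Union(ProductSet({8/9}, Interval.Ropen(-8/5, 9/74)), ProductSet({-8/5, -1/5, -1/61, 9/74, 8/9, 7*E}, {-17, 1/2, 8/9, 7*E}), ProductSet(Interval.Lopen(-1/61, 7*E), {-17, 8/9}))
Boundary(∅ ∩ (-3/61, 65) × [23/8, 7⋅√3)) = ∅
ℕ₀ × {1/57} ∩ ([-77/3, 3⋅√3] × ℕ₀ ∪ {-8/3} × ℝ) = ∅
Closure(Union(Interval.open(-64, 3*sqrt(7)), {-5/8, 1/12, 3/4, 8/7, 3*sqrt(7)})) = Interval(-64, 3*sqrt(7))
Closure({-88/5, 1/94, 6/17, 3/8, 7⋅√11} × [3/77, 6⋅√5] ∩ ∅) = ∅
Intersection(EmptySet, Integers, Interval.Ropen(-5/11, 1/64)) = EmptySet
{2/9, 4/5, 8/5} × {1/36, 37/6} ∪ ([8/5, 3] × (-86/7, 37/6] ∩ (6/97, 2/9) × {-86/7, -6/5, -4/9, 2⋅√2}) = {2/9, 4/5, 8/5} × {1/36, 37/6}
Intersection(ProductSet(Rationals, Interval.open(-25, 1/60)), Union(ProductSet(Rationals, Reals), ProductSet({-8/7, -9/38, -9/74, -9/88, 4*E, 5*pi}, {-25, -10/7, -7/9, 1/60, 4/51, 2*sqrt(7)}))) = ProductSet(Rationals, Interval.open(-25, 1/60))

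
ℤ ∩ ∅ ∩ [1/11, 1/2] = ∅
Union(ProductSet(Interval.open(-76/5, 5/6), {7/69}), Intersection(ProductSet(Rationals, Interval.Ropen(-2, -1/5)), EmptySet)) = ProductSet(Interval.open(-76/5, 5/6), {7/69})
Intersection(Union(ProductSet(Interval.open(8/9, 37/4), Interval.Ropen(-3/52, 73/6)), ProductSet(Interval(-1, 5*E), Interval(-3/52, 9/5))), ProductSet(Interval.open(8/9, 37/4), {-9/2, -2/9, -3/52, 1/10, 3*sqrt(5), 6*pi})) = ProductSet(Interval.open(8/9, 37/4), {-3/52, 1/10, 3*sqrt(5)})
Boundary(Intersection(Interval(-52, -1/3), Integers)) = Range(-52, 0, 1)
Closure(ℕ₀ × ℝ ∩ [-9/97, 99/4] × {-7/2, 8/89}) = {0, 1, …, 24} × {-7/2, 8/89}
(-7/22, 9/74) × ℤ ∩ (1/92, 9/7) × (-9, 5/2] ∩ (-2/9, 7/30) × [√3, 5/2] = (1/92, 9/74) × {2}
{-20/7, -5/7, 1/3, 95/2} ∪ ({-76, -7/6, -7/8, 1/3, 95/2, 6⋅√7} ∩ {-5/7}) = {-20/7, -5/7, 1/3, 95/2}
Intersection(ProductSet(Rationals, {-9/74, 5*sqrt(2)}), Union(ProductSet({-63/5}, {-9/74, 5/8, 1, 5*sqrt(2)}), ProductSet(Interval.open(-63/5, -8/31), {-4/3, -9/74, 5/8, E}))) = Union(ProductSet({-63/5}, {-9/74, 5*sqrt(2)}), ProductSet(Intersection(Interval.open(-63/5, -8/31), Rationals), {-9/74}))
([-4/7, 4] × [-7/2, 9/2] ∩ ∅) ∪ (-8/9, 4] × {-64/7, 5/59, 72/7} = (-8/9, 4] × {-64/7, 5/59, 72/7}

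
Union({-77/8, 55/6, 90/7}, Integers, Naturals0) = Union({-77/8, 55/6, 90/7}, Integers)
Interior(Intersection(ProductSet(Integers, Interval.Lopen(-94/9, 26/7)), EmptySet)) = EmptySet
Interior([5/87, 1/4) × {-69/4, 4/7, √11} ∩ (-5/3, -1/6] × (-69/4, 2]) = ∅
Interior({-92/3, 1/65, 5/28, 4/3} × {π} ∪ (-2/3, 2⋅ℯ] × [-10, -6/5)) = (-2/3, 2⋅ℯ) × (-10, -6/5)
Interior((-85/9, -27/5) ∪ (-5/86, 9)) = (-85/9, -27/5) ∪ (-5/86, 9)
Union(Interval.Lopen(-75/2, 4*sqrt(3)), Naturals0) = Union(Interval.Lopen(-75/2, 4*sqrt(3)), Naturals0)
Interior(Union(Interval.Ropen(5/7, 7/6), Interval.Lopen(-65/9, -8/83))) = Union(Interval.open(-65/9, -8/83), Interval.open(5/7, 7/6))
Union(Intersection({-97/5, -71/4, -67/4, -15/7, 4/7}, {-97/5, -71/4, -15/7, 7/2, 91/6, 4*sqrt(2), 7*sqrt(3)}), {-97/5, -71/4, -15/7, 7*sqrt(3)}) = {-97/5, -71/4, -15/7, 7*sqrt(3)}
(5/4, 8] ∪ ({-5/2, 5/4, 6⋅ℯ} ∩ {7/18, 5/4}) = [5/4, 8]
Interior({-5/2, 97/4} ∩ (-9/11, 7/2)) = ∅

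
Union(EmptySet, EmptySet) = EmptySet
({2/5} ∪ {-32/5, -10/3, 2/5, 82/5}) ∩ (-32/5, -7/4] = {-10/3}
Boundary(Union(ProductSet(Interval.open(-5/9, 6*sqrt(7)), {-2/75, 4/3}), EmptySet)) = ProductSet(Interval(-5/9, 6*sqrt(7)), {-2/75, 4/3})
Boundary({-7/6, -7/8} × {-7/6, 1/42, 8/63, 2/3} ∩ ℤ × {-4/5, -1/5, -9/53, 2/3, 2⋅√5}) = ∅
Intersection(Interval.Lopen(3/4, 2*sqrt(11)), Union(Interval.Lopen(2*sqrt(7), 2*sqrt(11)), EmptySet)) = Interval.Lopen(2*sqrt(7), 2*sqrt(11))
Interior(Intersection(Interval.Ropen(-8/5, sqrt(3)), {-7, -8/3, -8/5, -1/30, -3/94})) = EmptySet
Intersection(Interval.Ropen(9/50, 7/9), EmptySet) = EmptySet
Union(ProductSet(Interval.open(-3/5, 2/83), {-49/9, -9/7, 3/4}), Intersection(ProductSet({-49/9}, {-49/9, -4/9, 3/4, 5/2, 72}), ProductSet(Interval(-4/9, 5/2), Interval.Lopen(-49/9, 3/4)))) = ProductSet(Interval.open(-3/5, 2/83), {-49/9, -9/7, 3/4})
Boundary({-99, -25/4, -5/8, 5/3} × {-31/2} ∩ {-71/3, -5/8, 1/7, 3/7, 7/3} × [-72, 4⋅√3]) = {-5/8} × {-31/2}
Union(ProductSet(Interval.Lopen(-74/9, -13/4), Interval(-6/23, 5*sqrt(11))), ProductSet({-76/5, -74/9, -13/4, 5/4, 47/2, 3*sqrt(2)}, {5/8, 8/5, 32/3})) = Union(ProductSet({-76/5, -74/9, -13/4, 5/4, 47/2, 3*sqrt(2)}, {5/8, 8/5, 32/3}), ProductSet(Interval.Lopen(-74/9, -13/4), Interval(-6/23, 5*sqrt(11))))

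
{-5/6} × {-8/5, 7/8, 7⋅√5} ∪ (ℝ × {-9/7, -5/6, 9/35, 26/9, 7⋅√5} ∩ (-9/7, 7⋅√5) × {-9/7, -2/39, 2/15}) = ({-5/6} × {-8/5, 7/8, 7⋅√5}) ∪ ((-9/7, 7⋅√5) × {-9/7})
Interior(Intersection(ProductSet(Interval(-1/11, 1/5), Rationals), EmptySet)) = EmptySet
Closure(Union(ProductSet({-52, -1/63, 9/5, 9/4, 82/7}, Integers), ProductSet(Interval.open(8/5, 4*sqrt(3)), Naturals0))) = Union(ProductSet({-52, -1/63, 9/5, 9/4, 82/7}, Integers), ProductSet(Interval(8/5, 4*sqrt(3)), Naturals0))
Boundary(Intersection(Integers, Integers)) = Integers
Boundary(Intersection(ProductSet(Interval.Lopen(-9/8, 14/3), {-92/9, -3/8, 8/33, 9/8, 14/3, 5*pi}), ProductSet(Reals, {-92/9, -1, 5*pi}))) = ProductSet(Interval(-9/8, 14/3), {-92/9, 5*pi})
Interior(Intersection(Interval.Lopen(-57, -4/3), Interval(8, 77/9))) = EmptySet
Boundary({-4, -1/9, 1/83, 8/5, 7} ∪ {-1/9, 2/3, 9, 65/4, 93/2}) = {-4, -1/9, 1/83, 2/3, 8/5, 7, 9, 65/4, 93/2}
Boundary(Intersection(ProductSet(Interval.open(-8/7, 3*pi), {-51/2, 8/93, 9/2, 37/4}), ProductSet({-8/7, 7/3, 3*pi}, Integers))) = EmptySet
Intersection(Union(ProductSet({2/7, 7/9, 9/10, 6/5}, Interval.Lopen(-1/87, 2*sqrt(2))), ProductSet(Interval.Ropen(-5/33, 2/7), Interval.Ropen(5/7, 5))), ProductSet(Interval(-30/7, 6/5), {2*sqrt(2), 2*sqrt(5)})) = Union(ProductSet({2/7, 7/9, 9/10, 6/5}, {2*sqrt(2)}), ProductSet(Interval.Ropen(-5/33, 2/7), {2*sqrt(2), 2*sqrt(5)}))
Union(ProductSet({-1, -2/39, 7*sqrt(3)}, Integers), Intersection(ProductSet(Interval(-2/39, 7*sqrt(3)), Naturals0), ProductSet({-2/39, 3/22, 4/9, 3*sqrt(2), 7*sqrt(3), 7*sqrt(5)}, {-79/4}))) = ProductSet({-1, -2/39, 7*sqrt(3)}, Integers)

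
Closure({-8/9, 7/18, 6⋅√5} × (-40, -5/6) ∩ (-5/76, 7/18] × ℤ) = {7/18} × {-39, -38, …, -1}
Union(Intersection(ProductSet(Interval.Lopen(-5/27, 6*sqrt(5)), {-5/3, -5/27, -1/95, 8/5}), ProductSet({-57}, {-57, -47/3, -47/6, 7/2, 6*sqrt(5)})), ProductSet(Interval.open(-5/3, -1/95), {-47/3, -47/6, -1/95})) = ProductSet(Interval.open(-5/3, -1/95), {-47/3, -47/6, -1/95})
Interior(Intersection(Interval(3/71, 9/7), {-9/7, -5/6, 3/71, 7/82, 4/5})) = EmptySet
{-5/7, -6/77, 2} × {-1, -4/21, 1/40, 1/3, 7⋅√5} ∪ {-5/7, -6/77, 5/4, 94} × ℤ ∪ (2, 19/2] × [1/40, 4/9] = ({-5/7, -6/77, 5/4, 94} × ℤ) ∪ ((2, 19/2] × [1/40, 4/9]) ∪ ({-5/7, -6/77, 2} × {-1, -4/21, 1/40, 1/3, 7⋅√5})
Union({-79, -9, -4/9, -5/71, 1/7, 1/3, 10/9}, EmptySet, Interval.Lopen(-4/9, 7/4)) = Union({-79, -9}, Interval(-4/9, 7/4))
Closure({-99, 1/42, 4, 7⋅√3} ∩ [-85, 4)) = {1/42}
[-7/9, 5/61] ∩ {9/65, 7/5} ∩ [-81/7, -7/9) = ∅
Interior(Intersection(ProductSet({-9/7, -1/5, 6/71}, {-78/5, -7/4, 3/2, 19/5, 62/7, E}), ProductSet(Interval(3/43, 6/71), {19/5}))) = EmptySet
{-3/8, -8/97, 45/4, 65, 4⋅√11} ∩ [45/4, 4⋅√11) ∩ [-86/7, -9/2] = ∅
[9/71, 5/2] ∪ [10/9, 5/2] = [9/71, 5/2]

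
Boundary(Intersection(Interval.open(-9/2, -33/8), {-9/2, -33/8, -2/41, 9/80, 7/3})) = EmptySet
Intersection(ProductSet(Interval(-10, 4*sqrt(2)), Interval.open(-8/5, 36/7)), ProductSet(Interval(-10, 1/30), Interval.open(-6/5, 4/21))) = ProductSet(Interval(-10, 1/30), Interval.open(-6/5, 4/21))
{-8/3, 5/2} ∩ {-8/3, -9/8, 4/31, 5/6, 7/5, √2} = {-8/3}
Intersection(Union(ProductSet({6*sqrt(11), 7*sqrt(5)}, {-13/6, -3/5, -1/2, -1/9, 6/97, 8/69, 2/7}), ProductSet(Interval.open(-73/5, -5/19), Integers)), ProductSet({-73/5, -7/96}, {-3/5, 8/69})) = EmptySet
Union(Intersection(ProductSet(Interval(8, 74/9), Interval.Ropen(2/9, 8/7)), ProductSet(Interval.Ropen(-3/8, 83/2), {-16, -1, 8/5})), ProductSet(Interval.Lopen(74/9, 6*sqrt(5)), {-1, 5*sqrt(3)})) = ProductSet(Interval.Lopen(74/9, 6*sqrt(5)), {-1, 5*sqrt(3)})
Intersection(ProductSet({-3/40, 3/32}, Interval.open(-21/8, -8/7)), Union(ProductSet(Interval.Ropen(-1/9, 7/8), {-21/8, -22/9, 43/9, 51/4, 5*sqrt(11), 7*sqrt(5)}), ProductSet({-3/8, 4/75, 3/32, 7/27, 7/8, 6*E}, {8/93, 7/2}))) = ProductSet({-3/40, 3/32}, {-22/9})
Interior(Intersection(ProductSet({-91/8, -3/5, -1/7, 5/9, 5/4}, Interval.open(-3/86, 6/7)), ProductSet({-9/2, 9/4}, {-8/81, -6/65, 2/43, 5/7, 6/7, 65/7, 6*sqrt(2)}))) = EmptySet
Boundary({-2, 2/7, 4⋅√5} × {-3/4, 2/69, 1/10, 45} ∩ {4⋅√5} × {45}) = {4⋅√5} × {45}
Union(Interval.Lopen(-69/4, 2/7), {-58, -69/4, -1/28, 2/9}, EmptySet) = Union({-58}, Interval(-69/4, 2/7))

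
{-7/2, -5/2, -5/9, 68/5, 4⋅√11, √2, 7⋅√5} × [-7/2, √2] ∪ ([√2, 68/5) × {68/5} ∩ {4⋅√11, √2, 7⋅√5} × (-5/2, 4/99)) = {-7/2, -5/2, -5/9, 68/5, 4⋅√11, √2, 7⋅√5} × [-7/2, √2]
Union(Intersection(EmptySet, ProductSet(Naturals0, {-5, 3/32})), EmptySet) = EmptySet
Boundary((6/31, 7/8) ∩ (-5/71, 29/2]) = {6/31, 7/8}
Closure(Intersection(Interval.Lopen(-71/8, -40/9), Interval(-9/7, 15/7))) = EmptySet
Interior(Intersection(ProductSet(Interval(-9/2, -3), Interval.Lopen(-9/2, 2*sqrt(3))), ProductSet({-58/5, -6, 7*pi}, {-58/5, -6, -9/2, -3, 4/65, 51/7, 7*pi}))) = EmptySet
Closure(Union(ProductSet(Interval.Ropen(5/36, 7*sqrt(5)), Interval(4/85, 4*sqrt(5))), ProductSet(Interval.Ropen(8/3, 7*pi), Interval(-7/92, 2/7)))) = Union(ProductSet({5/36, 7*sqrt(5)}, Interval(2/7, 4*sqrt(5))), ProductSet(Interval(5/36, 7*sqrt(5)), {4*sqrt(5)}), ProductSet(Interval.Ropen(5/36, 7*sqrt(5)), Interval(4/85, 4*sqrt(5))), ProductSet(Interval(8/3, 7*pi), Interval(-7/92, 2/7)))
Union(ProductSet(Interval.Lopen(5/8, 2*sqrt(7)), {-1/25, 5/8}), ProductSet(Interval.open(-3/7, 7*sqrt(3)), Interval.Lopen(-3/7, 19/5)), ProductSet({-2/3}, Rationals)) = Union(ProductSet({-2/3}, Rationals), ProductSet(Interval.open(-3/7, 7*sqrt(3)), Interval.Lopen(-3/7, 19/5)))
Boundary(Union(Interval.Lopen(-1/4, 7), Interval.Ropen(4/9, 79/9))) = {-1/4, 79/9}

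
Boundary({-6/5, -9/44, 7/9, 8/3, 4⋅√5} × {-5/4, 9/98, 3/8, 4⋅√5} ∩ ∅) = ∅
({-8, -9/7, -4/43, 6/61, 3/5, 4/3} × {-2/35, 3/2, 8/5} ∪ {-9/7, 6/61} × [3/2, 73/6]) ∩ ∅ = ∅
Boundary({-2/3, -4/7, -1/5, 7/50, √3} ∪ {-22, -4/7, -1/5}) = {-22, -2/3, -4/7, -1/5, 7/50, √3}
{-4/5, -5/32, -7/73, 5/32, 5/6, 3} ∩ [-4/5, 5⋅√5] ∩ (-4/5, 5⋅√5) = {-5/32, -7/73, 5/32, 5/6, 3}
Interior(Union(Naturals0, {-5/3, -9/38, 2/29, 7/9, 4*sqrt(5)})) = EmptySet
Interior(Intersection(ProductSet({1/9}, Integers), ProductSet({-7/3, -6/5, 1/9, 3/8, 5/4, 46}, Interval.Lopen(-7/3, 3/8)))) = EmptySet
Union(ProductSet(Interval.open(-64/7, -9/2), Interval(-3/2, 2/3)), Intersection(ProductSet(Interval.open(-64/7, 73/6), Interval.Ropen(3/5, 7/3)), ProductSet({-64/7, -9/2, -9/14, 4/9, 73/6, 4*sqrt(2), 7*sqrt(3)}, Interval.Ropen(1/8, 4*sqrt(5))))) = Union(ProductSet({-9/2, -9/14, 4/9, 4*sqrt(2), 7*sqrt(3)}, Interval.Ropen(3/5, 7/3)), ProductSet(Interval.open(-64/7, -9/2), Interval(-3/2, 2/3)))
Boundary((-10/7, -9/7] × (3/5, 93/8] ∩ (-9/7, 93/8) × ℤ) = ∅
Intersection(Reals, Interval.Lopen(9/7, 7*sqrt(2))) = Interval.Lopen(9/7, 7*sqrt(2))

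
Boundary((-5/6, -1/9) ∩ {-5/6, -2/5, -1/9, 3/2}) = {-2/5}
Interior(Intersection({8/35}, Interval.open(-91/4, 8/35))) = EmptySet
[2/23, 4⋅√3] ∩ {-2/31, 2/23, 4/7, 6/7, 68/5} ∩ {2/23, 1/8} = {2/23}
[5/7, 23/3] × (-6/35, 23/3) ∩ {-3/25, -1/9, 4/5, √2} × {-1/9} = {4/5, √2} × {-1/9}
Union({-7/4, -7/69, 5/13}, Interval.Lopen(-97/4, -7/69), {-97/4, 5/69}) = Union({5/69, 5/13}, Interval(-97/4, -7/69))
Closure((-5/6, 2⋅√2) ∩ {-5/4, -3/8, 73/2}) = {-3/8}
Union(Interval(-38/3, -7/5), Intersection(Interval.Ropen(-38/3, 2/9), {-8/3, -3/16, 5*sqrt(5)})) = Union({-3/16}, Interval(-38/3, -7/5))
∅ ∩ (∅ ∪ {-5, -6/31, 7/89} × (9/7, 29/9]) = ∅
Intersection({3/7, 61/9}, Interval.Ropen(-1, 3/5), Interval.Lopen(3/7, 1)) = EmptySet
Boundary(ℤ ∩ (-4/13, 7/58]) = {0}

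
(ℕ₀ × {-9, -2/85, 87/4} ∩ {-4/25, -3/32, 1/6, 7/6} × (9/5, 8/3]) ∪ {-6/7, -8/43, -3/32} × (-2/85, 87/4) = {-6/7, -8/43, -3/32} × (-2/85, 87/4)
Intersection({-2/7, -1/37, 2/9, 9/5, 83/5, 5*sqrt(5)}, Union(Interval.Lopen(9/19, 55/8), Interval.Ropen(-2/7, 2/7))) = {-2/7, -1/37, 2/9, 9/5}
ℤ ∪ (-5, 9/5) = ℤ ∪ [-5, 9/5)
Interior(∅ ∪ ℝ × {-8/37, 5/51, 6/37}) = ∅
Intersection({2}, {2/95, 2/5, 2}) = {2}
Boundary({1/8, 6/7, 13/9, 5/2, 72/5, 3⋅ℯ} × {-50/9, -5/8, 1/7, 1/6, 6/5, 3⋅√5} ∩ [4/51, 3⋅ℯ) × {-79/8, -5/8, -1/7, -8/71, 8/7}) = {1/8, 6/7, 13/9, 5/2} × {-5/8}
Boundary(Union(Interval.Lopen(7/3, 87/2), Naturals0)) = Union(Complement(Naturals0, Interval.open(7/3, 87/2)), {7/3, 87/2})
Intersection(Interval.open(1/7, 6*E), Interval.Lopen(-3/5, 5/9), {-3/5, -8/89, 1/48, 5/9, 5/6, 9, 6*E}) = {5/9}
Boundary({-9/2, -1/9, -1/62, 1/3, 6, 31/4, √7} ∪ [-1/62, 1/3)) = {-9/2, -1/9, -1/62, 1/3, 6, 31/4, √7}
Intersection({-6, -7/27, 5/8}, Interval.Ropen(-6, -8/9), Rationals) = {-6}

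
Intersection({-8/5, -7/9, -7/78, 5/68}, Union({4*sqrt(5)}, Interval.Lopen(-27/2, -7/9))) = {-8/5, -7/9}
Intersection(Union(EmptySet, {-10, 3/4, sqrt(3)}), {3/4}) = {3/4}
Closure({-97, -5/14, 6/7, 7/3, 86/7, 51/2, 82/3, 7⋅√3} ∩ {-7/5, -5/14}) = {-5/14}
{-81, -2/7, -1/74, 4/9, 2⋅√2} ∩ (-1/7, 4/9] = {-1/74, 4/9}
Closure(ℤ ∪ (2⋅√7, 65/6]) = ℤ ∪ [2⋅√7, 65/6]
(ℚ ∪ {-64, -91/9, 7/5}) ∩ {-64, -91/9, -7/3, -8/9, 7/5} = {-64, -91/9, -7/3, -8/9, 7/5}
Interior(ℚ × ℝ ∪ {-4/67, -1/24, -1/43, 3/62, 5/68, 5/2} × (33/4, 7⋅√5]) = ∅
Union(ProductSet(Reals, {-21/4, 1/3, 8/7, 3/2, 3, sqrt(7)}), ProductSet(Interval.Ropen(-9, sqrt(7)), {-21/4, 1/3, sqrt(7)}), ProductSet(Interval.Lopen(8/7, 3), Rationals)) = Union(ProductSet(Interval.Lopen(8/7, 3), Rationals), ProductSet(Reals, {-21/4, 1/3, 8/7, 3/2, 3, sqrt(7)}))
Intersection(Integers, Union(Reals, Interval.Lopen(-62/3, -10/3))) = Integers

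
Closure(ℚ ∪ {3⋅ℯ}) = ℝ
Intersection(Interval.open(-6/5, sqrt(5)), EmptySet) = EmptySet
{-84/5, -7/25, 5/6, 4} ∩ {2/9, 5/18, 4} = {4}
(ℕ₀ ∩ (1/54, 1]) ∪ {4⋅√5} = {1} ∪ {4⋅√5}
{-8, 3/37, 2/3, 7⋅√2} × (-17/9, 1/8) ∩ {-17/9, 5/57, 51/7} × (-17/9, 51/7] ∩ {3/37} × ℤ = ∅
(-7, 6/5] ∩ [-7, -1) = (-7, -1)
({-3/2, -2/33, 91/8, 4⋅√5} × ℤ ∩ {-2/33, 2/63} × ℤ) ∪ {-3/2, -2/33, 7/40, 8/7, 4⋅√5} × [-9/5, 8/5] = ({-2/33} × ℤ) ∪ ({-3/2, -2/33, 7/40, 8/7, 4⋅√5} × [-9/5, 8/5])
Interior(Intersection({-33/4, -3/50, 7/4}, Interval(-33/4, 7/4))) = EmptySet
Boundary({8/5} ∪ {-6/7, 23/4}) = {-6/7, 8/5, 23/4}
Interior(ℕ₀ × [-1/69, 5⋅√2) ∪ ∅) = ∅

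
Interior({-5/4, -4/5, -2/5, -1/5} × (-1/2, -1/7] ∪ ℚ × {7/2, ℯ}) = ∅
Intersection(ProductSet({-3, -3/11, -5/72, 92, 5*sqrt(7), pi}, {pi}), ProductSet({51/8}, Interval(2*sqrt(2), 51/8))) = EmptySet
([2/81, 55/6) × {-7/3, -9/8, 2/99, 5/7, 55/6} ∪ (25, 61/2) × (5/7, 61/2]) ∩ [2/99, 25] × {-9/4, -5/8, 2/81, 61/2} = ∅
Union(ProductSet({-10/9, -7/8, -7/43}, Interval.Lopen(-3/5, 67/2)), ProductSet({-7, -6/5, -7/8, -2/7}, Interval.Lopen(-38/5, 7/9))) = Union(ProductSet({-10/9, -7/8, -7/43}, Interval.Lopen(-3/5, 67/2)), ProductSet({-7, -6/5, -7/8, -2/7}, Interval.Lopen(-38/5, 7/9)))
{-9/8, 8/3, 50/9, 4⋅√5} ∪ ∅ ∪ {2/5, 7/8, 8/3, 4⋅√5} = {-9/8, 2/5, 7/8, 8/3, 50/9, 4⋅√5}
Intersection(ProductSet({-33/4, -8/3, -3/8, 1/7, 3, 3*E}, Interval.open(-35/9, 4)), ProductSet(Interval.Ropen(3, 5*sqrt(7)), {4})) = EmptySet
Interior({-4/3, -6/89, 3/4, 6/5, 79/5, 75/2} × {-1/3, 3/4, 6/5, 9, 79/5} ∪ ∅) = ∅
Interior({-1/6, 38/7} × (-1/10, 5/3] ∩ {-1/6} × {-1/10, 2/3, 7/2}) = ∅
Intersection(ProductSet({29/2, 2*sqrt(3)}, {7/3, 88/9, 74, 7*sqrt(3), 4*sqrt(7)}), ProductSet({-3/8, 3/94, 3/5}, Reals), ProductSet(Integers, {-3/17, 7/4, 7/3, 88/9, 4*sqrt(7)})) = EmptySet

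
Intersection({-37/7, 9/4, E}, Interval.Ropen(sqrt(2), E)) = {9/4}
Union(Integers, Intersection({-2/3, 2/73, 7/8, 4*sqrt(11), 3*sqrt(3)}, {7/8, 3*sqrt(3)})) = Union({7/8, 3*sqrt(3)}, Integers)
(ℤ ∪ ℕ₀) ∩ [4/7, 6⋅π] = {1, 2, …, 18}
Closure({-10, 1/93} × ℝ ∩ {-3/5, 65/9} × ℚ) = ∅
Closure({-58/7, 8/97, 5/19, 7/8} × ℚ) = {-58/7, 8/97, 5/19, 7/8} × ℝ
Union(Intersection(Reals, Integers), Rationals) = Rationals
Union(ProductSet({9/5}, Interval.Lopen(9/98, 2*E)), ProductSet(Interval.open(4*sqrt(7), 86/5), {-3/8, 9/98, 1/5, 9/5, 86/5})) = Union(ProductSet({9/5}, Interval.Lopen(9/98, 2*E)), ProductSet(Interval.open(4*sqrt(7), 86/5), {-3/8, 9/98, 1/5, 9/5, 86/5}))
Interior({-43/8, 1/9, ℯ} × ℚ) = ∅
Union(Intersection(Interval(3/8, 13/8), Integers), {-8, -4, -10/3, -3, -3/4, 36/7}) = Union({-8, -4, -10/3, -3, -3/4, 36/7}, Range(1, 2, 1))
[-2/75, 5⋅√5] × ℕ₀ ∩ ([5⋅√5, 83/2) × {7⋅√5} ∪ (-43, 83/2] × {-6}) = ∅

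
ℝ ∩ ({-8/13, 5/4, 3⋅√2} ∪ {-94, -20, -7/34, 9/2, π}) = {-94, -20, -8/13, -7/34, 5/4, 9/2, 3⋅√2, π}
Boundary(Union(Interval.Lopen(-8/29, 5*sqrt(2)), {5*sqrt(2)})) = {-8/29, 5*sqrt(2)}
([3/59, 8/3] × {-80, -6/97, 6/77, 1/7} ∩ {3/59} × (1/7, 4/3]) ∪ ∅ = ∅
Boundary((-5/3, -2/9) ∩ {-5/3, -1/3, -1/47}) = {-1/3}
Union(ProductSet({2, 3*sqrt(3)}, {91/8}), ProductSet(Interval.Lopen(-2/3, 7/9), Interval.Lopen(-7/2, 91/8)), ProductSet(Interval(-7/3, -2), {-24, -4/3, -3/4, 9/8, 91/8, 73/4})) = Union(ProductSet({2, 3*sqrt(3)}, {91/8}), ProductSet(Interval(-7/3, -2), {-24, -4/3, -3/4, 9/8, 91/8, 73/4}), ProductSet(Interval.Lopen(-2/3, 7/9), Interval.Lopen(-7/2, 91/8)))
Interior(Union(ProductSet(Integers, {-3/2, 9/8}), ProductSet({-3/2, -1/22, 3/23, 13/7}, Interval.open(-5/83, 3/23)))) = EmptySet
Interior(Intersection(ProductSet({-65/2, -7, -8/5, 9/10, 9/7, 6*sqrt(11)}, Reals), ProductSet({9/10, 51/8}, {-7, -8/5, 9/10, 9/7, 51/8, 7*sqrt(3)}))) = EmptySet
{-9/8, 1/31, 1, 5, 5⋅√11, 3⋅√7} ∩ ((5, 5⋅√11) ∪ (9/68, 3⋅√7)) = {1, 5, 3⋅√7}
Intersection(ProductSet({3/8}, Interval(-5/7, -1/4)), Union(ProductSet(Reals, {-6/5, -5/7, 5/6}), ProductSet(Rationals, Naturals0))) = ProductSet({3/8}, {-5/7})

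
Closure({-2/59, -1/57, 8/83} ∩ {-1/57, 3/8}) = {-1/57}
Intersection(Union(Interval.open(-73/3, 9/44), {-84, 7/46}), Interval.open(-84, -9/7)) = Interval.open(-73/3, -9/7)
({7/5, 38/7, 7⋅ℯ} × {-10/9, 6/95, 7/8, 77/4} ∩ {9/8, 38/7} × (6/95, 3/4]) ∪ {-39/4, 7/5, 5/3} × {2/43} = {-39/4, 7/5, 5/3} × {2/43}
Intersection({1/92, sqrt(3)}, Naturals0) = EmptySet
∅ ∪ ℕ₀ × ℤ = ℕ₀ × ℤ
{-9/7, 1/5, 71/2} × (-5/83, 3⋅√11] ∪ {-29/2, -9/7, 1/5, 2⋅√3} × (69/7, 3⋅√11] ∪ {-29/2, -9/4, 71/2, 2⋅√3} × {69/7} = ({-29/2, -9/4, 71/2, 2⋅√3} × {69/7}) ∪ ({-9/7, 1/5, 71/2} × (-5/83, 3⋅√11]) ∪ ({-29/2, -9/7, 1/5, 2⋅√3} × (69/7, 3⋅√11])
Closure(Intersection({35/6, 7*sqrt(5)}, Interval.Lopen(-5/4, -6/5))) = EmptySet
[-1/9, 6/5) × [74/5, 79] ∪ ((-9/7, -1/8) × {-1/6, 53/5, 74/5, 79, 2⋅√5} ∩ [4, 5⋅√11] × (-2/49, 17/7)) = [-1/9, 6/5) × [74/5, 79]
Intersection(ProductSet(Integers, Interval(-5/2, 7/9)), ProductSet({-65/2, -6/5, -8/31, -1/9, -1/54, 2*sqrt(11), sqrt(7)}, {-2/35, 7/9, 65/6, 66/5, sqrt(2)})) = EmptySet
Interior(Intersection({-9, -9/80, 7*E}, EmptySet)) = EmptySet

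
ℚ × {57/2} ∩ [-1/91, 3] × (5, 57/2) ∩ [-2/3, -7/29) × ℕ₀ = ∅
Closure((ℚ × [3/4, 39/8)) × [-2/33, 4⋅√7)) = (ℝ × [3/4, 39/8]) × [-2/33, 4⋅√7]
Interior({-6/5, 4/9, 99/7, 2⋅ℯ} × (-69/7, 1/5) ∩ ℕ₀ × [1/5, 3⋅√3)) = ∅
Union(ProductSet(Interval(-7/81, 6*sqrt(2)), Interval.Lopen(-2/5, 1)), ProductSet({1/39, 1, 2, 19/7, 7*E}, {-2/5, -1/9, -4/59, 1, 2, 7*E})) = Union(ProductSet({1/39, 1, 2, 19/7, 7*E}, {-2/5, -1/9, -4/59, 1, 2, 7*E}), ProductSet(Interval(-7/81, 6*sqrt(2)), Interval.Lopen(-2/5, 1)))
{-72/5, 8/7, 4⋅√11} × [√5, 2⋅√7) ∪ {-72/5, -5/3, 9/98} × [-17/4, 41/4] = ({-72/5, -5/3, 9/98} × [-17/4, 41/4]) ∪ ({-72/5, 8/7, 4⋅√11} × [√5, 2⋅√7))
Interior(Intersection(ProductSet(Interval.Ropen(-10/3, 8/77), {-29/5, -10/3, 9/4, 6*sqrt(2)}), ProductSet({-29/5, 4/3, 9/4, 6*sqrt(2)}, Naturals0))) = EmptySet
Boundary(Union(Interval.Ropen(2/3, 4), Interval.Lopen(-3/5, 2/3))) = {-3/5, 4}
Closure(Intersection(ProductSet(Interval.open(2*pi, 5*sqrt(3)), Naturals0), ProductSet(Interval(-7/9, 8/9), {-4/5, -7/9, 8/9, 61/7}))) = EmptySet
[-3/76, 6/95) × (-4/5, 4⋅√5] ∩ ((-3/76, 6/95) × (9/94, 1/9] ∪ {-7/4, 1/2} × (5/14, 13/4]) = (-3/76, 6/95) × (9/94, 1/9]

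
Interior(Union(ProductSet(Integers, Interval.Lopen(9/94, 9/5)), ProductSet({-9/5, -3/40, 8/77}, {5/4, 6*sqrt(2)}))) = EmptySet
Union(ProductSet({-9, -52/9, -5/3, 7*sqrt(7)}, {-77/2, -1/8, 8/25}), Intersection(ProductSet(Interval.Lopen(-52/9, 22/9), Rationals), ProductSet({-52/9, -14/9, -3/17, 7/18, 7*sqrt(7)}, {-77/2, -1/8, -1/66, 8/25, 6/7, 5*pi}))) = Union(ProductSet({-14/9, -3/17, 7/18}, {-77/2, -1/8, -1/66, 8/25, 6/7}), ProductSet({-9, -52/9, -5/3, 7*sqrt(7)}, {-77/2, -1/8, 8/25}))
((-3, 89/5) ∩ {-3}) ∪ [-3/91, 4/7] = [-3/91, 4/7]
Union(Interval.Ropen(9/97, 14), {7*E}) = Union({7*E}, Interval.Ropen(9/97, 14))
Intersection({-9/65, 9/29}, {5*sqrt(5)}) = EmptySet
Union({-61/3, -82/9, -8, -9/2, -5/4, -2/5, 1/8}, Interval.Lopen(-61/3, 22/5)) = Interval(-61/3, 22/5)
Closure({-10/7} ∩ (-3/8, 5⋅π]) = ∅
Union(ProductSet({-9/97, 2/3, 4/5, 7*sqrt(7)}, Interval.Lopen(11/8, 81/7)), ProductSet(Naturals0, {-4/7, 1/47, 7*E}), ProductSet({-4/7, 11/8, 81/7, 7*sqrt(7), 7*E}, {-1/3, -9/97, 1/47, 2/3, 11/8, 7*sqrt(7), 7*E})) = Union(ProductSet({-9/97, 2/3, 4/5, 7*sqrt(7)}, Interval.Lopen(11/8, 81/7)), ProductSet({-4/7, 11/8, 81/7, 7*sqrt(7), 7*E}, {-1/3, -9/97, 1/47, 2/3, 11/8, 7*sqrt(7), 7*E}), ProductSet(Naturals0, {-4/7, 1/47, 7*E}))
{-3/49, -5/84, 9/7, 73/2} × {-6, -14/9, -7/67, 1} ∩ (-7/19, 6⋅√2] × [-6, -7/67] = {-3/49, -5/84, 9/7} × {-6, -14/9, -7/67}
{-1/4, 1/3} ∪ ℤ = ℤ ∪ {-1/4, 1/3}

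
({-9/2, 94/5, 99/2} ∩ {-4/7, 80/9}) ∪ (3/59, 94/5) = (3/59, 94/5)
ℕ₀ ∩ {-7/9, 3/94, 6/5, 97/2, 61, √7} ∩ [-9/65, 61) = ∅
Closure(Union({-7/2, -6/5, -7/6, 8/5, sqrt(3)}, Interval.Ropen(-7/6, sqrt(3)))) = Union({-7/2, -6/5}, Interval(-7/6, sqrt(3)))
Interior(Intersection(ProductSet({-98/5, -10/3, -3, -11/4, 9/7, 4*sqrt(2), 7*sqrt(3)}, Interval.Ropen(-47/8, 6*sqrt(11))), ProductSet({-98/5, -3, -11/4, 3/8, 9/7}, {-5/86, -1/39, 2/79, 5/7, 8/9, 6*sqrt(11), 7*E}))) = EmptySet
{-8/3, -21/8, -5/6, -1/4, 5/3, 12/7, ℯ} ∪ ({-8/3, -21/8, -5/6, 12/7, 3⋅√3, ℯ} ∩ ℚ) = {-8/3, -21/8, -5/6, -1/4, 5/3, 12/7, ℯ}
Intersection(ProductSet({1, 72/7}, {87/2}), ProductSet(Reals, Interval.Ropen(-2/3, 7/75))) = EmptySet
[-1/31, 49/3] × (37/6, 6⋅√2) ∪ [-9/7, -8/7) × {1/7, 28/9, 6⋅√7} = ([-9/7, -8/7) × {1/7, 28/9, 6⋅√7}) ∪ ([-1/31, 49/3] × (37/6, 6⋅√2))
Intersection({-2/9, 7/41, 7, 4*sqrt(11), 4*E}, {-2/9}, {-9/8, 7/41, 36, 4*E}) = EmptySet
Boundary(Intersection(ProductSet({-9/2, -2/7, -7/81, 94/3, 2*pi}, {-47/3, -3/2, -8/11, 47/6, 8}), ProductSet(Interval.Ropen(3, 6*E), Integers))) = ProductSet({2*pi}, {8})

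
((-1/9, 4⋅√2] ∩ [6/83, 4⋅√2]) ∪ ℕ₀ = ℕ₀ ∪ [6/83, 4⋅√2]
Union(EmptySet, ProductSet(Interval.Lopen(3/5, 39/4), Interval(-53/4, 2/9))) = ProductSet(Interval.Lopen(3/5, 39/4), Interval(-53/4, 2/9))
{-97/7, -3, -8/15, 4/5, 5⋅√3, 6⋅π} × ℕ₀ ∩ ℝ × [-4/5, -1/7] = ∅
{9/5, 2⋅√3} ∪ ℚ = ℚ ∪ {2⋅√3}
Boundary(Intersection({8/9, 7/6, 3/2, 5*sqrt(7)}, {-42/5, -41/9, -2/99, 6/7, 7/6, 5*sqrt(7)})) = {7/6, 5*sqrt(7)}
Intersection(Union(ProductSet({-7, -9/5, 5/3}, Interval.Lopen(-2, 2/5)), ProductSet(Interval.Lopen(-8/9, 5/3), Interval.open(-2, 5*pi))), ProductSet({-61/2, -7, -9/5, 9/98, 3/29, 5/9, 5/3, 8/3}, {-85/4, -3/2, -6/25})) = ProductSet({-7, -9/5, 9/98, 3/29, 5/9, 5/3}, {-3/2, -6/25})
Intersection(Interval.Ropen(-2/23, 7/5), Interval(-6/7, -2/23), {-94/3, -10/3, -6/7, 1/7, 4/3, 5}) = EmptySet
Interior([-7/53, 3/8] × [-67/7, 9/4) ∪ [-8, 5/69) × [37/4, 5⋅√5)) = ((-7/53, 3/8) × (-67/7, 9/4)) ∪ ((-8, 5/69) × (37/4, 5⋅√5))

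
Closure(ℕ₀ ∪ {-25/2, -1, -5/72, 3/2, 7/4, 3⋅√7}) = {-25/2, -1, -5/72, 3/2, 7/4, 3⋅√7} ∪ ℕ₀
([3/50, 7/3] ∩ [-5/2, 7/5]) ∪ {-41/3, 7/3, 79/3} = {-41/3, 7/3, 79/3} ∪ [3/50, 7/5]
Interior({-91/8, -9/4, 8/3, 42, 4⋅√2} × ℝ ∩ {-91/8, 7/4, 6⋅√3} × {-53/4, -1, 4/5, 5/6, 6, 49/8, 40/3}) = ∅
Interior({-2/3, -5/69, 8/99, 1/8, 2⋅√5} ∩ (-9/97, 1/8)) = ∅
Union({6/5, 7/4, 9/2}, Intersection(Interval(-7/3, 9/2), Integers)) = Union({6/5, 7/4, 9/2}, Range(-2, 5, 1))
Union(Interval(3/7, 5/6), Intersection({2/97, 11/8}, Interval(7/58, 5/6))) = Interval(3/7, 5/6)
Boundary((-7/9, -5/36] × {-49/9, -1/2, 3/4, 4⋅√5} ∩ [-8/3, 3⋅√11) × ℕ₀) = ∅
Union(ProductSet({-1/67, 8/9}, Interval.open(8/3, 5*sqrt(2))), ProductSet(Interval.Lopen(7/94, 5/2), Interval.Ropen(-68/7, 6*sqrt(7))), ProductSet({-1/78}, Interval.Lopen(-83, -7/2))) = Union(ProductSet({-1/78}, Interval.Lopen(-83, -7/2)), ProductSet({-1/67, 8/9}, Interval.open(8/3, 5*sqrt(2))), ProductSet(Interval.Lopen(7/94, 5/2), Interval.Ropen(-68/7, 6*sqrt(7))))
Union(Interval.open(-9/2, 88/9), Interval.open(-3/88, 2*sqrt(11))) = Interval.open(-9/2, 88/9)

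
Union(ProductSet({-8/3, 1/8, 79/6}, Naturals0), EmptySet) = ProductSet({-8/3, 1/8, 79/6}, Naturals0)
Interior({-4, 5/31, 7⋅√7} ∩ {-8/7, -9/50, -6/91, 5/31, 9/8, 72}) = ∅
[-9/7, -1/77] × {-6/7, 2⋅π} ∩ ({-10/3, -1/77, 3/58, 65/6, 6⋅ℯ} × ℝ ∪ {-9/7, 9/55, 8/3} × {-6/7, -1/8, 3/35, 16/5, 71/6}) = ({-9/7} × {-6/7}) ∪ ({-1/77} × {-6/7, 2⋅π})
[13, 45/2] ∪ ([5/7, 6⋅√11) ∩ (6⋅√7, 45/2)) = [13, 45/2]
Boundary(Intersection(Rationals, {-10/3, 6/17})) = {-10/3, 6/17}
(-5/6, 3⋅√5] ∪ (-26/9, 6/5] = (-26/9, 3⋅√5]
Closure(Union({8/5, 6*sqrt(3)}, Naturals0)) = Union({8/5, 6*sqrt(3)}, Naturals0)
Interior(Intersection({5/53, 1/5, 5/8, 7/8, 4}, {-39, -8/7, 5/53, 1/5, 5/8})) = EmptySet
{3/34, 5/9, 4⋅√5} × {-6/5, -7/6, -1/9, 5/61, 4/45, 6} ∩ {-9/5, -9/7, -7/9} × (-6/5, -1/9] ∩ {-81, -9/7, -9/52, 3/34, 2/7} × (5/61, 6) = ∅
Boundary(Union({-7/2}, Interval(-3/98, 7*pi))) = {-7/2, -3/98, 7*pi}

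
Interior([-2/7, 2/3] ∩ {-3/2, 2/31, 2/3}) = ∅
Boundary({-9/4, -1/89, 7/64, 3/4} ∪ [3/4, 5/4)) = {-9/4, -1/89, 7/64, 3/4, 5/4}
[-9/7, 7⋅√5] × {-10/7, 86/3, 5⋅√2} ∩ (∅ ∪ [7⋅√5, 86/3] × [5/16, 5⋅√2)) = ∅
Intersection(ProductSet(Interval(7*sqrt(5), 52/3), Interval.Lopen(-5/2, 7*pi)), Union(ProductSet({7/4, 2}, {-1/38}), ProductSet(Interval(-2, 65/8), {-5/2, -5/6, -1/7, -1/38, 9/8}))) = EmptySet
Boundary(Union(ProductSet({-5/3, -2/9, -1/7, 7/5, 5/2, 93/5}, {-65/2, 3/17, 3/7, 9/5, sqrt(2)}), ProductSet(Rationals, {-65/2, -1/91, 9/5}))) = Union(ProductSet({-5/3, -2/9, -1/7, 7/5, 5/2, 93/5}, {-65/2, 3/17, 3/7, 9/5, sqrt(2)}), ProductSet(Reals, {-65/2, -1/91, 9/5}))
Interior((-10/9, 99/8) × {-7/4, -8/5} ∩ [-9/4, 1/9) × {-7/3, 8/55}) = ∅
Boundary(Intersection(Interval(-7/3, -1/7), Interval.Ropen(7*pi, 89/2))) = EmptySet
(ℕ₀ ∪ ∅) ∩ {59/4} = ∅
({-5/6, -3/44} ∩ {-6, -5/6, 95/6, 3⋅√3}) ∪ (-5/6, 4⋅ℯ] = [-5/6, 4⋅ℯ]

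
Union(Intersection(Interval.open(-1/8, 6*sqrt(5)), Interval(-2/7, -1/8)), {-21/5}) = {-21/5}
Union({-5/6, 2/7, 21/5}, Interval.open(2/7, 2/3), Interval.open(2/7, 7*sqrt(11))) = Union({-5/6}, Interval.Ropen(2/7, 7*sqrt(11)))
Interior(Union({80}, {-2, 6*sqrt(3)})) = EmptySet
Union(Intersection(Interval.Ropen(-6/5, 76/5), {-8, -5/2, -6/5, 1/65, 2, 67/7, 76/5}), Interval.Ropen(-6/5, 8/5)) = Union({2, 67/7}, Interval.Ropen(-6/5, 8/5))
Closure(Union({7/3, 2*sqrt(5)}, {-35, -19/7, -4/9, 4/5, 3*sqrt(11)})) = {-35, -19/7, -4/9, 4/5, 7/3, 3*sqrt(11), 2*sqrt(5)}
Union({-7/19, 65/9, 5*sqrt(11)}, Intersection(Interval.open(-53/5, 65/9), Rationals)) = Union({65/9, 5*sqrt(11)}, Intersection(Interval.open(-53/5, 65/9), Rationals))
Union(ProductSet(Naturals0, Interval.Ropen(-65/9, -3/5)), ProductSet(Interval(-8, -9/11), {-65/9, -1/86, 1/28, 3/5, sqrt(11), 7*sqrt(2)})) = Union(ProductSet(Interval(-8, -9/11), {-65/9, -1/86, 1/28, 3/5, sqrt(11), 7*sqrt(2)}), ProductSet(Naturals0, Interval.Ropen(-65/9, -3/5)))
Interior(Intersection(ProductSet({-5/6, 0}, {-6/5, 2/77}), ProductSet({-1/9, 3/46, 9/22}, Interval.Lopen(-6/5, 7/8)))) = EmptySet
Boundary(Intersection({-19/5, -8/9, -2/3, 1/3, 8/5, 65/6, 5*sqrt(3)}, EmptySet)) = EmptySet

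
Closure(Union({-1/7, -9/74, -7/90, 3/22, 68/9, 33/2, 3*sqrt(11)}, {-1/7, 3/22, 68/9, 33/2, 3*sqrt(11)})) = {-1/7, -9/74, -7/90, 3/22, 68/9, 33/2, 3*sqrt(11)}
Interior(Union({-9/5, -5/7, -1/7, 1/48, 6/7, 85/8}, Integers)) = EmptySet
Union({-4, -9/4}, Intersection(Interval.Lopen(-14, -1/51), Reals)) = Interval.Lopen(-14, -1/51)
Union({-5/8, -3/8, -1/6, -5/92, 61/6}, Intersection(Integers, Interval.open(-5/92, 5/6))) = Union({-5/8, -3/8, -1/6, -5/92, 61/6}, Range(0, 1, 1))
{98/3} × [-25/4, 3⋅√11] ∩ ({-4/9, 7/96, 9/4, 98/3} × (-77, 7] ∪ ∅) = {98/3} × [-25/4, 7]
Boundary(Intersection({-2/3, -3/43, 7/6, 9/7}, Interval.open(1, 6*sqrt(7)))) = {7/6, 9/7}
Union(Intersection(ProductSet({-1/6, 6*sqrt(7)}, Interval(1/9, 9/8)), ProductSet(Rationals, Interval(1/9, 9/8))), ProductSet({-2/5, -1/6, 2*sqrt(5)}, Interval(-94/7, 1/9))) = Union(ProductSet({-1/6}, Interval(1/9, 9/8)), ProductSet({-2/5, -1/6, 2*sqrt(5)}, Interval(-94/7, 1/9)))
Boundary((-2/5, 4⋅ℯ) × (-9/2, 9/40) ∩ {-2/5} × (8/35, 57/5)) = ∅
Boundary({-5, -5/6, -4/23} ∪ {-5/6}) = {-5, -5/6, -4/23}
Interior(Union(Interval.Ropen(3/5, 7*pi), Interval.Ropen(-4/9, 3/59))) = Union(Interval.open(-4/9, 3/59), Interval.open(3/5, 7*pi))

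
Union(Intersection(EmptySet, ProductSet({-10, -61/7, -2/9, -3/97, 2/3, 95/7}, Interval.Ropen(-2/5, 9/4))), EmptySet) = EmptySet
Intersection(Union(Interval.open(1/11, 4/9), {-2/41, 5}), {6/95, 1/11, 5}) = {5}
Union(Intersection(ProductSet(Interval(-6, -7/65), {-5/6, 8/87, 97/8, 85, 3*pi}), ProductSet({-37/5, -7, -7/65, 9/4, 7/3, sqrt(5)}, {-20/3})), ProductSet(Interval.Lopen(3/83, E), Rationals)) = ProductSet(Interval.Lopen(3/83, E), Rationals)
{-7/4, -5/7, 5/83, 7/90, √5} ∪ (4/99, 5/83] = {-7/4, -5/7, 7/90, √5} ∪ (4/99, 5/83]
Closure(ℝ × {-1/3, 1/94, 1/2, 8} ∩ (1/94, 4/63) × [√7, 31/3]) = [1/94, 4/63] × {8}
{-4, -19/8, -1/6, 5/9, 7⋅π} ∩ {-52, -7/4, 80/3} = ∅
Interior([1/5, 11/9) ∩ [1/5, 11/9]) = (1/5, 11/9)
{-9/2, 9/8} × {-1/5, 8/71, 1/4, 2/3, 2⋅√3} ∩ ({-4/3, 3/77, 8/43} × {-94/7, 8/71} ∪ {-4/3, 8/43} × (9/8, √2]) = ∅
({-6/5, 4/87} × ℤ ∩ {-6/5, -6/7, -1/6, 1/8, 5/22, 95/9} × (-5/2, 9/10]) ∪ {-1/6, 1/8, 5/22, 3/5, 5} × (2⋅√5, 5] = ({-6/5} × {-2, -1, 0}) ∪ ({-1/6, 1/8, 5/22, 3/5, 5} × (2⋅√5, 5])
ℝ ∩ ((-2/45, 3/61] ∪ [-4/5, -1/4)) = [-4/5, -1/4) ∪ (-2/45, 3/61]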